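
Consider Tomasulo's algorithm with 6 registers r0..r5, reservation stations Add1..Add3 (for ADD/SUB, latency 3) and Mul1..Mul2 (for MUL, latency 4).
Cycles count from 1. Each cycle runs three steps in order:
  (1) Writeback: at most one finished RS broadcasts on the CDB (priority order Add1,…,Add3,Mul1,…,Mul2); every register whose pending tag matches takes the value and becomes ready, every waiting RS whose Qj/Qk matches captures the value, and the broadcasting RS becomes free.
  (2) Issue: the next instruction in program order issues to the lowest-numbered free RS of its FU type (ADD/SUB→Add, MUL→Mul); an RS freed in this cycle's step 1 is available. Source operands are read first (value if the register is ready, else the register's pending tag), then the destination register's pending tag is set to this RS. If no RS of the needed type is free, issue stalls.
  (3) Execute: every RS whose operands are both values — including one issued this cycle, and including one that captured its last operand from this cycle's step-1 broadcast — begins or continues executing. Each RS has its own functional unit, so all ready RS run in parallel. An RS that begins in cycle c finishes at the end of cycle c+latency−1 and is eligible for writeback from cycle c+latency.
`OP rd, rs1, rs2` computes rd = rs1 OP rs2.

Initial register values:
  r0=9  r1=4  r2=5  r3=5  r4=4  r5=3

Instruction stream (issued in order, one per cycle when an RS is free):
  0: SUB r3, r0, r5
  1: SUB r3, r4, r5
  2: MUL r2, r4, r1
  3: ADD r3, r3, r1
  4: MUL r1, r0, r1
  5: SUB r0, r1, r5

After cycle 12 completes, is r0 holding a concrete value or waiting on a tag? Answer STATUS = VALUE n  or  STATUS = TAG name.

c1: issue SUB r3<-Add1 | r0:9,r1:4,r2:5,r3:Add1,r4:4,r5:3
c2: issue SUB r3<-Add2 | r0:9,r1:4,r2:5,r3:Add2,r4:4,r5:3
c3: issue MUL r2<-Mul1 | r0:9,r1:4,r2:Mul1,r3:Add2,r4:4,r5:3
c4: CDB Add1=6; issue ADD r3<-Add1 | r0:9,r1:4,r2:Mul1,r3:Add1,r4:4,r5:3
c5: CDB Add2=1; issue MUL r1<-Mul2 | r0:9,r1:Mul2,r2:Mul1,r3:Add1,r4:4,r5:3
c6: issue SUB r0<-Add2 | r0:Add2,r1:Mul2,r2:Mul1,r3:Add1,r4:4,r5:3
c7: CDB Mul1=16 | r0:Add2,r1:Mul2,r2:16,r3:Add1,r4:4,r5:3
c8: CDB Add1=5 | r0:Add2,r1:Mul2,r2:16,r3:5,r4:4,r5:3
c9: CDB Mul2=36 | r0:Add2,r1:36,r2:16,r3:5,r4:4,r5:3
c10: - | r0:Add2,r1:36,r2:16,r3:5,r4:4,r5:3
c11: - | r0:Add2,r1:36,r2:16,r3:5,r4:4,r5:3
c12: CDB Add2=33 | r0:33,r1:36,r2:16,r3:5,r4:4,r5:3

STATUS = VALUE 33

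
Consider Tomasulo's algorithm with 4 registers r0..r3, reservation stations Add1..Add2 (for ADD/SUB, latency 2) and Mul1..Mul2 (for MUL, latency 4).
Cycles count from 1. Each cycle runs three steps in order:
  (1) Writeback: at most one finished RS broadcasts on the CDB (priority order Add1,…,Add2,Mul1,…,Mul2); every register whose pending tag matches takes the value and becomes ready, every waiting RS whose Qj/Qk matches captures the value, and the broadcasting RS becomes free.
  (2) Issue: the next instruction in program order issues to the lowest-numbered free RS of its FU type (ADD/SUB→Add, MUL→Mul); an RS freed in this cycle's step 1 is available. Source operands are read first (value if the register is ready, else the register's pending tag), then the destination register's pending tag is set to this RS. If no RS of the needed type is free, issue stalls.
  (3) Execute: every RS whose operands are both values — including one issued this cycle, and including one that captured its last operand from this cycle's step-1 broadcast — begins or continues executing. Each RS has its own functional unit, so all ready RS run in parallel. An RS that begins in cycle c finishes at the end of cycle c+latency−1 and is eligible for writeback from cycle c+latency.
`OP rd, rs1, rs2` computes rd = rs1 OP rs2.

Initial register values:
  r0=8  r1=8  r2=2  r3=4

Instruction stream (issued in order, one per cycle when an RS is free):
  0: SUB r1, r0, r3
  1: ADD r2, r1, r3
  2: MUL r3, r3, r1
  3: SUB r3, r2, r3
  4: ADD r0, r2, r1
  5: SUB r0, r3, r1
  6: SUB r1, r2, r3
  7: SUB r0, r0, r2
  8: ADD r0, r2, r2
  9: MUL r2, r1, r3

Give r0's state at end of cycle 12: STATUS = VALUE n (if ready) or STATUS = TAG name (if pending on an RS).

STATUS = TAG Add1

  c1: issue SUB r1<-Add1  regs: r0:8,r1:Add1,r2:2,r3:4
  c2: issue ADD r2<-Add2  regs: r0:8,r1:Add1,r2:Add2,r3:4
  c3: CDB Add1=4; issue MUL r3<-Mul1  regs: r0:8,r1:4,r2:Add2,r3:Mul1
  c4: issue SUB r3<-Add1  regs: r0:8,r1:4,r2:Add2,r3:Add1
  c5: CDB Add2=8; issue ADD r0<-Add2  regs: r0:Add2,r1:4,r2:8,r3:Add1
  c6: stall  regs: r0:Add2,r1:4,r2:8,r3:Add1
  c7: CDB Add2=12; issue SUB r0<-Add2  regs: r0:Add2,r1:4,r2:8,r3:Add1
  c8: CDB Mul1=16; stall  regs: r0:Add2,r1:4,r2:8,r3:Add1
  c9: stall  regs: r0:Add2,r1:4,r2:8,r3:Add1
  c10: CDB Add1=-8; issue SUB r1<-Add1  regs: r0:Add2,r1:Add1,r2:8,r3:-8
  c11: stall  regs: r0:Add2,r1:Add1,r2:8,r3:-8
  c12: CDB Add1=16; issue SUB r0<-Add1  regs: r0:Add1,r1:16,r2:8,r3:-8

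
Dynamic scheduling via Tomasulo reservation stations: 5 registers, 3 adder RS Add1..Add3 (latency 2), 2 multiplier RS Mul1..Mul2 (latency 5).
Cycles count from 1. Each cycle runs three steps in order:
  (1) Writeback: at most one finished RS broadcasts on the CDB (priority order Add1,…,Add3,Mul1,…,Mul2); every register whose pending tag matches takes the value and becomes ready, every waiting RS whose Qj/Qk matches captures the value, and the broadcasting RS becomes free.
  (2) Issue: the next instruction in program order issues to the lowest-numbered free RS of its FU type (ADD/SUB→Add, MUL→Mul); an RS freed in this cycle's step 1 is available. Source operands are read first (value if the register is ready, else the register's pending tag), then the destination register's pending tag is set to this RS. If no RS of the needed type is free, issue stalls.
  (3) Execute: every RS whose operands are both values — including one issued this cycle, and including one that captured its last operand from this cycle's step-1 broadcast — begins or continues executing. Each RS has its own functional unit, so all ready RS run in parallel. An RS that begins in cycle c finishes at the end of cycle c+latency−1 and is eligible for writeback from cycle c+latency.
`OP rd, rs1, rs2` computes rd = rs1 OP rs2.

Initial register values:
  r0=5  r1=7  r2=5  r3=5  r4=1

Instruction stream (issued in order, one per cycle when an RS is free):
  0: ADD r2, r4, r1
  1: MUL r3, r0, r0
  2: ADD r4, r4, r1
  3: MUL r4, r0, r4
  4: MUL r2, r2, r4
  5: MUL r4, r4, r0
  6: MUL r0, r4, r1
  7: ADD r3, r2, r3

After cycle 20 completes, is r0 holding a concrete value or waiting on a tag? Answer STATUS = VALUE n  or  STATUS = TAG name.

STATUS = TAG Mul1

cycle 1: issue ADD r2<-Add1 // r0:5,r1:7,r2:Add1,r3:5,r4:1
cycle 2: issue MUL r3<-Mul1 // r0:5,r1:7,r2:Add1,r3:Mul1,r4:1
cycle 3: CDB Add1=8; issue ADD r4<-Add1 // r0:5,r1:7,r2:8,r3:Mul1,r4:Add1
cycle 4: issue MUL r4<-Mul2 // r0:5,r1:7,r2:8,r3:Mul1,r4:Mul2
cycle 5: CDB Add1=8; stall // r0:5,r1:7,r2:8,r3:Mul1,r4:Mul2
cycle 6: stall // r0:5,r1:7,r2:8,r3:Mul1,r4:Mul2
cycle 7: CDB Mul1=25; issue MUL r2<-Mul1 // r0:5,r1:7,r2:Mul1,r3:25,r4:Mul2
cycle 8: stall // r0:5,r1:7,r2:Mul1,r3:25,r4:Mul2
cycle 9: stall // r0:5,r1:7,r2:Mul1,r3:25,r4:Mul2
cycle 10: CDB Mul2=40; issue MUL r4<-Mul2 // r0:5,r1:7,r2:Mul1,r3:25,r4:Mul2
cycle 11: stall // r0:5,r1:7,r2:Mul1,r3:25,r4:Mul2
cycle 12: stall // r0:5,r1:7,r2:Mul1,r3:25,r4:Mul2
cycle 13: stall // r0:5,r1:7,r2:Mul1,r3:25,r4:Mul2
cycle 14: stall // r0:5,r1:7,r2:Mul1,r3:25,r4:Mul2
cycle 15: CDB Mul1=320; issue MUL r0<-Mul1 // r0:Mul1,r1:7,r2:320,r3:25,r4:Mul2
cycle 16: CDB Mul2=200; issue ADD r3<-Add1 // r0:Mul1,r1:7,r2:320,r3:Add1,r4:200
cycle 17: - // r0:Mul1,r1:7,r2:320,r3:Add1,r4:200
cycle 18: CDB Add1=345 // r0:Mul1,r1:7,r2:320,r3:345,r4:200
cycle 19: - // r0:Mul1,r1:7,r2:320,r3:345,r4:200
cycle 20: - // r0:Mul1,r1:7,r2:320,r3:345,r4:200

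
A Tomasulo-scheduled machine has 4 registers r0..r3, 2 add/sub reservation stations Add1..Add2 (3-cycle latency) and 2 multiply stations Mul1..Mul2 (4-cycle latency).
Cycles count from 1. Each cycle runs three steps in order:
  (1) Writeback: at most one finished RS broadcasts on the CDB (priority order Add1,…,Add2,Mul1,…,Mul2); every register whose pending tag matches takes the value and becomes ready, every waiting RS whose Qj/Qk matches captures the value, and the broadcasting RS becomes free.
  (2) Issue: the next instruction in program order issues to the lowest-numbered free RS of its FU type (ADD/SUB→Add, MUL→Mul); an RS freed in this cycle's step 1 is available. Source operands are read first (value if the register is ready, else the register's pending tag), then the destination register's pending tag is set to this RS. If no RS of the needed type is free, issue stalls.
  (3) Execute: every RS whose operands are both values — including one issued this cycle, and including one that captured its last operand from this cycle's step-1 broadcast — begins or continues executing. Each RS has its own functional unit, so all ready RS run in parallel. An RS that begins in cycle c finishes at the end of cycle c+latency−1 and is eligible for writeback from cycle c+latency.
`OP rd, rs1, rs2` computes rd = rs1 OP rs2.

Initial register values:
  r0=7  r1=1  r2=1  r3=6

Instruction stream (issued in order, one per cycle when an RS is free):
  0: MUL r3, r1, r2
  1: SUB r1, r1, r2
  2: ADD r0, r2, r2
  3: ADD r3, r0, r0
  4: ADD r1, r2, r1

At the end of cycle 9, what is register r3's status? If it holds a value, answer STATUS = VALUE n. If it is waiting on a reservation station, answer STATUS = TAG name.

STATUS = VALUE 4

c1: issue MUL r3<-Mul1 | r0:7,r1:1,r2:1,r3:Mul1
c2: issue SUB r1<-Add1 | r0:7,r1:Add1,r2:1,r3:Mul1
c3: issue ADD r0<-Add2 | r0:Add2,r1:Add1,r2:1,r3:Mul1
c4: stall | r0:Add2,r1:Add1,r2:1,r3:Mul1
c5: CDB Add1=0; issue ADD r3<-Add1 | r0:Add2,r1:0,r2:1,r3:Add1
c6: CDB Add2=2; issue ADD r1<-Add2 | r0:2,r1:Add2,r2:1,r3:Add1
c7: CDB Mul1=1 | r0:2,r1:Add2,r2:1,r3:Add1
c8: - | r0:2,r1:Add2,r2:1,r3:Add1
c9: CDB Add1=4 | r0:2,r1:Add2,r2:1,r3:4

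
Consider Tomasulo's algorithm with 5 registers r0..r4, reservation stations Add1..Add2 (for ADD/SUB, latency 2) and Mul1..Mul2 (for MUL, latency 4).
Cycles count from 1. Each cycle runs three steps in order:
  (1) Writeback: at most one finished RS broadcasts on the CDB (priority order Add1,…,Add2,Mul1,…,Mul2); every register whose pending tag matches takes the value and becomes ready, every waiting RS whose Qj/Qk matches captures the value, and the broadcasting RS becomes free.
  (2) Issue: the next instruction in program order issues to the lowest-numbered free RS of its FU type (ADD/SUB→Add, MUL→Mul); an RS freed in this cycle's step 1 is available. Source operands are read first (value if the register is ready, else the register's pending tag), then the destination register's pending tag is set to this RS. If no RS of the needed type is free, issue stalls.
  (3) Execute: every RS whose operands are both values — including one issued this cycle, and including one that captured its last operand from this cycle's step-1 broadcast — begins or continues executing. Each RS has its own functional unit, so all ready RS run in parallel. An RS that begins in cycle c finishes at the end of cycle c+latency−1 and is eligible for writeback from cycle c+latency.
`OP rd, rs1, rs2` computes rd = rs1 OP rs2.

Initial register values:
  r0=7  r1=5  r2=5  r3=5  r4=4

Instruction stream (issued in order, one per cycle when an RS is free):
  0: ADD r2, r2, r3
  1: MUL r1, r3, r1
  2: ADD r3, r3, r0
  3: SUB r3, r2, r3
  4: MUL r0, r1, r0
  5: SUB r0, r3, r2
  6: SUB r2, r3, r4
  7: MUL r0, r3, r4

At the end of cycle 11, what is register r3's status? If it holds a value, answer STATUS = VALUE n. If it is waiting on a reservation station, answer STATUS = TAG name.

cycle 1: issue ADD r2<-Add1 // r0:7,r1:5,r2:Add1,r3:5,r4:4
cycle 2: issue MUL r1<-Mul1 // r0:7,r1:Mul1,r2:Add1,r3:5,r4:4
cycle 3: CDB Add1=10; issue ADD r3<-Add1 // r0:7,r1:Mul1,r2:10,r3:Add1,r4:4
cycle 4: issue SUB r3<-Add2 // r0:7,r1:Mul1,r2:10,r3:Add2,r4:4
cycle 5: CDB Add1=12; issue MUL r0<-Mul2 // r0:Mul2,r1:Mul1,r2:10,r3:Add2,r4:4
cycle 6: CDB Mul1=25; issue SUB r0<-Add1 // r0:Add1,r1:25,r2:10,r3:Add2,r4:4
cycle 7: CDB Add2=-2; issue SUB r2<-Add2 // r0:Add1,r1:25,r2:Add2,r3:-2,r4:4
cycle 8: issue MUL r0<-Mul1 // r0:Mul1,r1:25,r2:Add2,r3:-2,r4:4
cycle 9: CDB Add1=-12 // r0:Mul1,r1:25,r2:Add2,r3:-2,r4:4
cycle 10: CDB Add2=-6 // r0:Mul1,r1:25,r2:-6,r3:-2,r4:4
cycle 11: CDB Mul2=175 // r0:Mul1,r1:25,r2:-6,r3:-2,r4:4

STATUS = VALUE -2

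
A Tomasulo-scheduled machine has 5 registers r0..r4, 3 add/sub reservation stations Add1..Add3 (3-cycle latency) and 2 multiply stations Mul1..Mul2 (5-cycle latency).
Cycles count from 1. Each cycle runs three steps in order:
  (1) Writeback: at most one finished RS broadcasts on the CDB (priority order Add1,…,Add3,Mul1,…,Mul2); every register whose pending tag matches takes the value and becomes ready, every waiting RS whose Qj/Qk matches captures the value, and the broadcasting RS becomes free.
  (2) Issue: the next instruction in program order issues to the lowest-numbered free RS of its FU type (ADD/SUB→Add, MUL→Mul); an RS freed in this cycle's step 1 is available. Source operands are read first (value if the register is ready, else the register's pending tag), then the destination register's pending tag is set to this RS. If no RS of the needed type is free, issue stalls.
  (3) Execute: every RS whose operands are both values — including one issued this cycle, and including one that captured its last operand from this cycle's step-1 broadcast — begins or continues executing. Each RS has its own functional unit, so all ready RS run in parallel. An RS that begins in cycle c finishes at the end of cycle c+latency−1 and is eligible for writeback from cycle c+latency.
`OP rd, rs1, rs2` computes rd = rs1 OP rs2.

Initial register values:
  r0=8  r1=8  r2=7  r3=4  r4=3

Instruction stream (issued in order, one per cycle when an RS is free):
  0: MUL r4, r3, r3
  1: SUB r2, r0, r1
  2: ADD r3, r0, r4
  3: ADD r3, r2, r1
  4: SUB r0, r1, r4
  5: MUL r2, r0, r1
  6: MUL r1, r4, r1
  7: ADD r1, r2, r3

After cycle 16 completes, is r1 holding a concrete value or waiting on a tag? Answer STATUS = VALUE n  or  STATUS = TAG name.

STATUS = TAG Add3

c1: issue MUL r4<-Mul1 | r0:8,r1:8,r2:7,r3:4,r4:Mul1
c2: issue SUB r2<-Add1 | r0:8,r1:8,r2:Add1,r3:4,r4:Mul1
c3: issue ADD r3<-Add2 | r0:8,r1:8,r2:Add1,r3:Add2,r4:Mul1
c4: issue ADD r3<-Add3 | r0:8,r1:8,r2:Add1,r3:Add3,r4:Mul1
c5: CDB Add1=0; issue SUB r0<-Add1 | r0:Add1,r1:8,r2:0,r3:Add3,r4:Mul1
c6: CDB Mul1=16; issue MUL r2<-Mul1 | r0:Add1,r1:8,r2:Mul1,r3:Add3,r4:16
c7: issue MUL r1<-Mul2 | r0:Add1,r1:Mul2,r2:Mul1,r3:Add3,r4:16
c8: CDB Add3=8; issue ADD r1<-Add3 | r0:Add1,r1:Add3,r2:Mul1,r3:8,r4:16
c9: CDB Add1=-8 | r0:-8,r1:Add3,r2:Mul1,r3:8,r4:16
c10: CDB Add2=24 | r0:-8,r1:Add3,r2:Mul1,r3:8,r4:16
c11: - | r0:-8,r1:Add3,r2:Mul1,r3:8,r4:16
c12: CDB Mul2=128 | r0:-8,r1:Add3,r2:Mul1,r3:8,r4:16
c13: - | r0:-8,r1:Add3,r2:Mul1,r3:8,r4:16
c14: CDB Mul1=-64 | r0:-8,r1:Add3,r2:-64,r3:8,r4:16
c15: - | r0:-8,r1:Add3,r2:-64,r3:8,r4:16
c16: - | r0:-8,r1:Add3,r2:-64,r3:8,r4:16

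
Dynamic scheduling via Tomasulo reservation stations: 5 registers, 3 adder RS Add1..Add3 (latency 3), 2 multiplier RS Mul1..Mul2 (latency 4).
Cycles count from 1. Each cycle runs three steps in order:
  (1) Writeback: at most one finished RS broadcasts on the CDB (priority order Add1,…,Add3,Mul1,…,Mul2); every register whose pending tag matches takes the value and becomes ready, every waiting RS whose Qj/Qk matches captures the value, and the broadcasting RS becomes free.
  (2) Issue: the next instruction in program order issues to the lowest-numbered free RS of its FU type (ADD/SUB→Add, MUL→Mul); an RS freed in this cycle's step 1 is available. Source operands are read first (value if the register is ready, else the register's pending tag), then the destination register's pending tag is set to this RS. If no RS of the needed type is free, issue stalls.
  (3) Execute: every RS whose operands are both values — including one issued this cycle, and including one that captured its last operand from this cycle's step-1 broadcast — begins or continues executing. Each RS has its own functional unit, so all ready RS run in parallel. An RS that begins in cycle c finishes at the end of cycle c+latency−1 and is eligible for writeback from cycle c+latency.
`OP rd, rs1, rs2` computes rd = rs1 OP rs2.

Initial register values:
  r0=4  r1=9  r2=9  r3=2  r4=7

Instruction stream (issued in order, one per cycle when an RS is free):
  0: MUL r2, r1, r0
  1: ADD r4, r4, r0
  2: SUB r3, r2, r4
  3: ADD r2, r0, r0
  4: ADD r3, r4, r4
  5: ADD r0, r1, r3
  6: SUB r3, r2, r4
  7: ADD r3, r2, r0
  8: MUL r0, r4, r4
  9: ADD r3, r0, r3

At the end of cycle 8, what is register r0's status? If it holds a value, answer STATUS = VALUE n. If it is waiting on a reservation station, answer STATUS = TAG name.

cycle 1: issue MUL r2<-Mul1 // r0:4,r1:9,r2:Mul1,r3:2,r4:7
cycle 2: issue ADD r4<-Add1 // r0:4,r1:9,r2:Mul1,r3:2,r4:Add1
cycle 3: issue SUB r3<-Add2 // r0:4,r1:9,r2:Mul1,r3:Add2,r4:Add1
cycle 4: issue ADD r2<-Add3 // r0:4,r1:9,r2:Add3,r3:Add2,r4:Add1
cycle 5: CDB Add1=11; issue ADD r3<-Add1 // r0:4,r1:9,r2:Add3,r3:Add1,r4:11
cycle 6: CDB Mul1=36; stall // r0:4,r1:9,r2:Add3,r3:Add1,r4:11
cycle 7: CDB Add3=8; issue ADD r0<-Add3 // r0:Add3,r1:9,r2:8,r3:Add1,r4:11
cycle 8: CDB Add1=22; issue SUB r3<-Add1 // r0:Add3,r1:9,r2:8,r3:Add1,r4:11

STATUS = TAG Add3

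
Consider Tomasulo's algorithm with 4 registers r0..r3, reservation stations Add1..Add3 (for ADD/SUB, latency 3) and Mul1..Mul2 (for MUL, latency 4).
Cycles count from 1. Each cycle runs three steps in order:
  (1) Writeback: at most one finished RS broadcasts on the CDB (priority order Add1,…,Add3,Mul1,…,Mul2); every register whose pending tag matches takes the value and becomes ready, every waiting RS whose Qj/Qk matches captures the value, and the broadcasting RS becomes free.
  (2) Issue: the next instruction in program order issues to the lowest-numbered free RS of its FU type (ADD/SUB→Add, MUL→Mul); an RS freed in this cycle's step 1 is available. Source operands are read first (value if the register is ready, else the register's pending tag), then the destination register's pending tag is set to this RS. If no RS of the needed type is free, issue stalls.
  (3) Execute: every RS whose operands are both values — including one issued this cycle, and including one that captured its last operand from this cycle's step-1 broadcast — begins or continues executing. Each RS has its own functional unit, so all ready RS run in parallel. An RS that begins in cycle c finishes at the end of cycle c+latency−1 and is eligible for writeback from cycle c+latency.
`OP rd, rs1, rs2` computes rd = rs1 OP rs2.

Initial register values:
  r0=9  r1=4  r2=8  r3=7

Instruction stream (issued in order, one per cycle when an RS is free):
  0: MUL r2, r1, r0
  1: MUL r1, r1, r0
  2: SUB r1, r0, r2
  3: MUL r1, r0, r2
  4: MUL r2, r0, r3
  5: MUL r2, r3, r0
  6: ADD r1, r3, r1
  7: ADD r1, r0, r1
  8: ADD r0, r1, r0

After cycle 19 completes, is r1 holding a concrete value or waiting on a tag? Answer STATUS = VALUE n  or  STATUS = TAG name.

c1: issue MUL r2<-Mul1 | r0:9,r1:4,r2:Mul1,r3:7
c2: issue MUL r1<-Mul2 | r0:9,r1:Mul2,r2:Mul1,r3:7
c3: issue SUB r1<-Add1 | r0:9,r1:Add1,r2:Mul1,r3:7
c4: stall | r0:9,r1:Add1,r2:Mul1,r3:7
c5: CDB Mul1=36; issue MUL r1<-Mul1 | r0:9,r1:Mul1,r2:36,r3:7
c6: CDB Mul2=36; issue MUL r2<-Mul2 | r0:9,r1:Mul1,r2:Mul2,r3:7
c7: stall | r0:9,r1:Mul1,r2:Mul2,r3:7
c8: CDB Add1=-27; stall | r0:9,r1:Mul1,r2:Mul2,r3:7
c9: CDB Mul1=324; issue MUL r2<-Mul1 | r0:9,r1:324,r2:Mul1,r3:7
c10: CDB Mul2=63; issue ADD r1<-Add1 | r0:9,r1:Add1,r2:Mul1,r3:7
c11: issue ADD r1<-Add2 | r0:9,r1:Add2,r2:Mul1,r3:7
c12: issue ADD r0<-Add3 | r0:Add3,r1:Add2,r2:Mul1,r3:7
c13: CDB Add1=331 | r0:Add3,r1:Add2,r2:Mul1,r3:7
c14: CDB Mul1=63 | r0:Add3,r1:Add2,r2:63,r3:7
c15: - | r0:Add3,r1:Add2,r2:63,r3:7
c16: CDB Add2=340 | r0:Add3,r1:340,r2:63,r3:7
c17: - | r0:Add3,r1:340,r2:63,r3:7
c18: - | r0:Add3,r1:340,r2:63,r3:7
c19: CDB Add3=349 | r0:349,r1:340,r2:63,r3:7

STATUS = VALUE 340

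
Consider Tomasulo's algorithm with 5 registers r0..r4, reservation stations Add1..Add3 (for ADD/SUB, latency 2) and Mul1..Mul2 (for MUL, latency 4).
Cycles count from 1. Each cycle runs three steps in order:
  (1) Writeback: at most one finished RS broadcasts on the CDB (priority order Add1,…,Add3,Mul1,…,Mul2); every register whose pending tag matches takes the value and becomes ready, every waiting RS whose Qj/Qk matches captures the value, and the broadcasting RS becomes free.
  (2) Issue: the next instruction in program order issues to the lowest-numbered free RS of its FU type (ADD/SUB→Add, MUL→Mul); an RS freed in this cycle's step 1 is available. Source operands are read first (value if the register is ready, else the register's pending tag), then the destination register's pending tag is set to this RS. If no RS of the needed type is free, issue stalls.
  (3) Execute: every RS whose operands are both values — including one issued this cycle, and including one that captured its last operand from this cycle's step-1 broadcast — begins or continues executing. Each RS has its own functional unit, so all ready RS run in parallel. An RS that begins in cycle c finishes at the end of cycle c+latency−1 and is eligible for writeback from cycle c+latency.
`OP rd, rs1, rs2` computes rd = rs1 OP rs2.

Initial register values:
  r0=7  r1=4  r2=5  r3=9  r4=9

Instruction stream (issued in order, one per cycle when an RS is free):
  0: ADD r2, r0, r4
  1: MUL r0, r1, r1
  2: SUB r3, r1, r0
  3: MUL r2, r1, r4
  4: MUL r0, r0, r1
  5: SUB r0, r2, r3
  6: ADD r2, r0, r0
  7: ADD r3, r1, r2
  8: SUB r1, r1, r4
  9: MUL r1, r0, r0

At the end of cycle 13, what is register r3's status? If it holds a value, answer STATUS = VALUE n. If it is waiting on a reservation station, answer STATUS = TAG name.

STATUS = TAG Add3

  c1: issue ADD r2<-Add1  regs: r0:7,r1:4,r2:Add1,r3:9,r4:9
  c2: issue MUL r0<-Mul1  regs: r0:Mul1,r1:4,r2:Add1,r3:9,r4:9
  c3: CDB Add1=16; issue SUB r3<-Add1  regs: r0:Mul1,r1:4,r2:16,r3:Add1,r4:9
  c4: issue MUL r2<-Mul2  regs: r0:Mul1,r1:4,r2:Mul2,r3:Add1,r4:9
  c5: stall  regs: r0:Mul1,r1:4,r2:Mul2,r3:Add1,r4:9
  c6: CDB Mul1=16; issue MUL r0<-Mul1  regs: r0:Mul1,r1:4,r2:Mul2,r3:Add1,r4:9
  c7: issue SUB r0<-Add2  regs: r0:Add2,r1:4,r2:Mul2,r3:Add1,r4:9
  c8: CDB Add1=-12; issue ADD r2<-Add1  regs: r0:Add2,r1:4,r2:Add1,r3:-12,r4:9
  c9: CDB Mul2=36; issue ADD r3<-Add3  regs: r0:Add2,r1:4,r2:Add1,r3:Add3,r4:9
  c10: CDB Mul1=64; stall  regs: r0:Add2,r1:4,r2:Add1,r3:Add3,r4:9
  c11: CDB Add2=48; issue SUB r1<-Add2  regs: r0:48,r1:Add2,r2:Add1,r3:Add3,r4:9
  c12: issue MUL r1<-Mul1  regs: r0:48,r1:Mul1,r2:Add1,r3:Add3,r4:9
  c13: CDB Add1=96  regs: r0:48,r1:Mul1,r2:96,r3:Add3,r4:9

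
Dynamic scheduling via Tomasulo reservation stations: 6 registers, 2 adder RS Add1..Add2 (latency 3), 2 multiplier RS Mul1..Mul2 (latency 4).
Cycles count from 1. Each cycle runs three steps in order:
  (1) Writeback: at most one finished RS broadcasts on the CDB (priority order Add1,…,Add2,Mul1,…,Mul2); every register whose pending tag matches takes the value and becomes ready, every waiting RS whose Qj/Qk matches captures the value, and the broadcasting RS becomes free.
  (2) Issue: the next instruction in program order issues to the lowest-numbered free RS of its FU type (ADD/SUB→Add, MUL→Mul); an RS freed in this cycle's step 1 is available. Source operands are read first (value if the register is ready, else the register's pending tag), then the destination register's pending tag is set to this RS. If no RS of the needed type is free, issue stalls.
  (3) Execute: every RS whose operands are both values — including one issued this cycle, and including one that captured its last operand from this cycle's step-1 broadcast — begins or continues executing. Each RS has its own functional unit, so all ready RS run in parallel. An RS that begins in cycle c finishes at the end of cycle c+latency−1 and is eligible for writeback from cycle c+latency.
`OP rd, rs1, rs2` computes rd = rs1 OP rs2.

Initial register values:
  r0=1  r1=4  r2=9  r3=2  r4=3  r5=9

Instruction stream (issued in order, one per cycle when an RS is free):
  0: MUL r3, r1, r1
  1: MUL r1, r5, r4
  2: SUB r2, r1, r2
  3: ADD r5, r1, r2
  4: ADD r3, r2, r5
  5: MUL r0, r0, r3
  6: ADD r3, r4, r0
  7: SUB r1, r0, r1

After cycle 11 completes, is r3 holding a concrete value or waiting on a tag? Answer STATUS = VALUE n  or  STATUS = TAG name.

STATUS = TAG Add1

cycle 1: issue MUL r3<-Mul1 // r0:1,r1:4,r2:9,r3:Mul1,r4:3,r5:9
cycle 2: issue MUL r1<-Mul2 // r0:1,r1:Mul2,r2:9,r3:Mul1,r4:3,r5:9
cycle 3: issue SUB r2<-Add1 // r0:1,r1:Mul2,r2:Add1,r3:Mul1,r4:3,r5:9
cycle 4: issue ADD r5<-Add2 // r0:1,r1:Mul2,r2:Add1,r3:Mul1,r4:3,r5:Add2
cycle 5: CDB Mul1=16; stall // r0:1,r1:Mul2,r2:Add1,r3:16,r4:3,r5:Add2
cycle 6: CDB Mul2=27; stall // r0:1,r1:27,r2:Add1,r3:16,r4:3,r5:Add2
cycle 7: stall // r0:1,r1:27,r2:Add1,r3:16,r4:3,r5:Add2
cycle 8: stall // r0:1,r1:27,r2:Add1,r3:16,r4:3,r5:Add2
cycle 9: CDB Add1=18; issue ADD r3<-Add1 // r0:1,r1:27,r2:18,r3:Add1,r4:3,r5:Add2
cycle 10: issue MUL r0<-Mul1 // r0:Mul1,r1:27,r2:18,r3:Add1,r4:3,r5:Add2
cycle 11: stall // r0:Mul1,r1:27,r2:18,r3:Add1,r4:3,r5:Add2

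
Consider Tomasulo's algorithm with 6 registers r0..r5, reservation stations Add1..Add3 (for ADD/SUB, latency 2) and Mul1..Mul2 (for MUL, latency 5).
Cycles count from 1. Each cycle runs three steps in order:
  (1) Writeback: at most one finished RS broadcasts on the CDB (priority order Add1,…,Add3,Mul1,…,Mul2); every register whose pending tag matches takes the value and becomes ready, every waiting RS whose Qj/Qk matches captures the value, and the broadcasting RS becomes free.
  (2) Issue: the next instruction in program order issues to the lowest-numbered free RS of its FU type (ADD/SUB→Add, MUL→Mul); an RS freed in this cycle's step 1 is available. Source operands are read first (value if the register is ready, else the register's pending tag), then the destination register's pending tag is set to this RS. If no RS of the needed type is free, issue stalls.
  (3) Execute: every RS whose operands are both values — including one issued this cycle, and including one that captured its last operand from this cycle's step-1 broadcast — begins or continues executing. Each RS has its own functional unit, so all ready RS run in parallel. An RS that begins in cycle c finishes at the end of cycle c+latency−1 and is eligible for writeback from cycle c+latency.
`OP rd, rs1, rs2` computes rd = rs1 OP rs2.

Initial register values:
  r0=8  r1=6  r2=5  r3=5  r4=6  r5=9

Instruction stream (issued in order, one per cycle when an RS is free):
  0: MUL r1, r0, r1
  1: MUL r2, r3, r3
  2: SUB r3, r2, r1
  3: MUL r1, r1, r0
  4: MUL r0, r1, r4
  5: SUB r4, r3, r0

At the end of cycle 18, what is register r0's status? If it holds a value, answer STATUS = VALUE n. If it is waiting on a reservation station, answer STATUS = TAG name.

c1: issue MUL r1<-Mul1 | r0:8,r1:Mul1,r2:5,r3:5,r4:6,r5:9
c2: issue MUL r2<-Mul2 | r0:8,r1:Mul1,r2:Mul2,r3:5,r4:6,r5:9
c3: issue SUB r3<-Add1 | r0:8,r1:Mul1,r2:Mul2,r3:Add1,r4:6,r5:9
c4: stall | r0:8,r1:Mul1,r2:Mul2,r3:Add1,r4:6,r5:9
c5: stall | r0:8,r1:Mul1,r2:Mul2,r3:Add1,r4:6,r5:9
c6: CDB Mul1=48; issue MUL r1<-Mul1 | r0:8,r1:Mul1,r2:Mul2,r3:Add1,r4:6,r5:9
c7: CDB Mul2=25; issue MUL r0<-Mul2 | r0:Mul2,r1:Mul1,r2:25,r3:Add1,r4:6,r5:9
c8: issue SUB r4<-Add2 | r0:Mul2,r1:Mul1,r2:25,r3:Add1,r4:Add2,r5:9
c9: CDB Add1=-23 | r0:Mul2,r1:Mul1,r2:25,r3:-23,r4:Add2,r5:9
c10: - | r0:Mul2,r1:Mul1,r2:25,r3:-23,r4:Add2,r5:9
c11: CDB Mul1=384 | r0:Mul2,r1:384,r2:25,r3:-23,r4:Add2,r5:9
c12: - | r0:Mul2,r1:384,r2:25,r3:-23,r4:Add2,r5:9
c13: - | r0:Mul2,r1:384,r2:25,r3:-23,r4:Add2,r5:9
c14: - | r0:Mul2,r1:384,r2:25,r3:-23,r4:Add2,r5:9
c15: - | r0:Mul2,r1:384,r2:25,r3:-23,r4:Add2,r5:9
c16: CDB Mul2=2304 | r0:2304,r1:384,r2:25,r3:-23,r4:Add2,r5:9
c17: - | r0:2304,r1:384,r2:25,r3:-23,r4:Add2,r5:9
c18: CDB Add2=-2327 | r0:2304,r1:384,r2:25,r3:-23,r4:-2327,r5:9

STATUS = VALUE 2304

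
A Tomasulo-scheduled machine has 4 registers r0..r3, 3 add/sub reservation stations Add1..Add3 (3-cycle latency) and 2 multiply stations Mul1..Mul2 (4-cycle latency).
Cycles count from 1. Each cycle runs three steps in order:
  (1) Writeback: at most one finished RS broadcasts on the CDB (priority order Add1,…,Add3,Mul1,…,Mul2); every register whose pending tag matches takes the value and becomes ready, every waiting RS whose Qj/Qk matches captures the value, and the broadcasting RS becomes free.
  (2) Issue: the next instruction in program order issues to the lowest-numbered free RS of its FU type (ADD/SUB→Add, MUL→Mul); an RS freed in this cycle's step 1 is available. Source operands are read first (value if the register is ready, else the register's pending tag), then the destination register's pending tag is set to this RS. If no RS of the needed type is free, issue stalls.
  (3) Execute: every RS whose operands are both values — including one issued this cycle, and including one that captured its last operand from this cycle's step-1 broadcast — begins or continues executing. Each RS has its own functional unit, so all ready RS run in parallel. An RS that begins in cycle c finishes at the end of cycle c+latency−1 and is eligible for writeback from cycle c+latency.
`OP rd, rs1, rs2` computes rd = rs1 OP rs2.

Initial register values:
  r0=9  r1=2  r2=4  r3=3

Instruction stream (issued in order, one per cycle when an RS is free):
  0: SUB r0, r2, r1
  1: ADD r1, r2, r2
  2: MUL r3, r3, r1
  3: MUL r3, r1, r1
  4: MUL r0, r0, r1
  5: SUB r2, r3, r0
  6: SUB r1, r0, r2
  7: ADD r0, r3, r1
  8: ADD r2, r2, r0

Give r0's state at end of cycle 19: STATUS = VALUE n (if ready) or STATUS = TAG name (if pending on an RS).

STATUS = TAG Add3

c1: issue SUB r0<-Add1 | r0:Add1,r1:2,r2:4,r3:3
c2: issue ADD r1<-Add2 | r0:Add1,r1:Add2,r2:4,r3:3
c3: issue MUL r3<-Mul1 | r0:Add1,r1:Add2,r2:4,r3:Mul1
c4: CDB Add1=2; issue MUL r3<-Mul2 | r0:2,r1:Add2,r2:4,r3:Mul2
c5: CDB Add2=8; stall | r0:2,r1:8,r2:4,r3:Mul2
c6: stall | r0:2,r1:8,r2:4,r3:Mul2
c7: stall | r0:2,r1:8,r2:4,r3:Mul2
c8: stall | r0:2,r1:8,r2:4,r3:Mul2
c9: CDB Mul1=24; issue MUL r0<-Mul1 | r0:Mul1,r1:8,r2:4,r3:Mul2
c10: CDB Mul2=64; issue SUB r2<-Add1 | r0:Mul1,r1:8,r2:Add1,r3:64
c11: issue SUB r1<-Add2 | r0:Mul1,r1:Add2,r2:Add1,r3:64
c12: issue ADD r0<-Add3 | r0:Add3,r1:Add2,r2:Add1,r3:64
c13: CDB Mul1=16; stall | r0:Add3,r1:Add2,r2:Add1,r3:64
c14: stall | r0:Add3,r1:Add2,r2:Add1,r3:64
c15: stall | r0:Add3,r1:Add2,r2:Add1,r3:64
c16: CDB Add1=48; issue ADD r2<-Add1 | r0:Add3,r1:Add2,r2:Add1,r3:64
c17: - | r0:Add3,r1:Add2,r2:Add1,r3:64
c18: - | r0:Add3,r1:Add2,r2:Add1,r3:64
c19: CDB Add2=-32 | r0:Add3,r1:-32,r2:Add1,r3:64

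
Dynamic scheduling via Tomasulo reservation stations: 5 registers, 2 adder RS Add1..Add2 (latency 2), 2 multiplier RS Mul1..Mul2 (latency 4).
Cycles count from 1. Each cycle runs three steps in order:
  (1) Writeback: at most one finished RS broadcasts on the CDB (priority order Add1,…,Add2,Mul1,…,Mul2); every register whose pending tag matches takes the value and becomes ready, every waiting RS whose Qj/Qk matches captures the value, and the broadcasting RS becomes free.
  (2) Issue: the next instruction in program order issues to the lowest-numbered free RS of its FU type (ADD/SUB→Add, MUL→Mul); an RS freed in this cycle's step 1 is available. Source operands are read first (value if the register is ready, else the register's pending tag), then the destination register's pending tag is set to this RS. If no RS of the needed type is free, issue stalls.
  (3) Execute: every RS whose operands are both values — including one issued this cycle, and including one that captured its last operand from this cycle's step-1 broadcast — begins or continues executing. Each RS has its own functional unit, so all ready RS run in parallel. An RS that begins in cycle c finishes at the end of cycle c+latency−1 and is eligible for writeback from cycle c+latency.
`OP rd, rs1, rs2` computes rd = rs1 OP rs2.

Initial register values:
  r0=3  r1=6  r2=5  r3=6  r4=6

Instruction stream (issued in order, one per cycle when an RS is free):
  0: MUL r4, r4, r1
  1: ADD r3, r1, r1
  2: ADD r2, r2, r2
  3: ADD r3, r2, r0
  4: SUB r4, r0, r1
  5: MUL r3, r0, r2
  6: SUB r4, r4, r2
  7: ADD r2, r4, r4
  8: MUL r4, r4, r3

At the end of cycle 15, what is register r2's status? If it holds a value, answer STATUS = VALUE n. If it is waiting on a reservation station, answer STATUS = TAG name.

STATUS = VALUE -26

cycle 1: issue MUL r4<-Mul1 // r0:3,r1:6,r2:5,r3:6,r4:Mul1
cycle 2: issue ADD r3<-Add1 // r0:3,r1:6,r2:5,r3:Add1,r4:Mul1
cycle 3: issue ADD r2<-Add2 // r0:3,r1:6,r2:Add2,r3:Add1,r4:Mul1
cycle 4: CDB Add1=12; issue ADD r3<-Add1 // r0:3,r1:6,r2:Add2,r3:Add1,r4:Mul1
cycle 5: CDB Add2=10; issue SUB r4<-Add2 // r0:3,r1:6,r2:10,r3:Add1,r4:Add2
cycle 6: CDB Mul1=36; issue MUL r3<-Mul1 // r0:3,r1:6,r2:10,r3:Mul1,r4:Add2
cycle 7: CDB Add1=13; issue SUB r4<-Add1 // r0:3,r1:6,r2:10,r3:Mul1,r4:Add1
cycle 8: CDB Add2=-3; issue ADD r2<-Add2 // r0:3,r1:6,r2:Add2,r3:Mul1,r4:Add1
cycle 9: issue MUL r4<-Mul2 // r0:3,r1:6,r2:Add2,r3:Mul1,r4:Mul2
cycle 10: CDB Add1=-13 // r0:3,r1:6,r2:Add2,r3:Mul1,r4:Mul2
cycle 11: CDB Mul1=30 // r0:3,r1:6,r2:Add2,r3:30,r4:Mul2
cycle 12: CDB Add2=-26 // r0:3,r1:6,r2:-26,r3:30,r4:Mul2
cycle 13: - // r0:3,r1:6,r2:-26,r3:30,r4:Mul2
cycle 14: - // r0:3,r1:6,r2:-26,r3:30,r4:Mul2
cycle 15: CDB Mul2=-390 // r0:3,r1:6,r2:-26,r3:30,r4:-390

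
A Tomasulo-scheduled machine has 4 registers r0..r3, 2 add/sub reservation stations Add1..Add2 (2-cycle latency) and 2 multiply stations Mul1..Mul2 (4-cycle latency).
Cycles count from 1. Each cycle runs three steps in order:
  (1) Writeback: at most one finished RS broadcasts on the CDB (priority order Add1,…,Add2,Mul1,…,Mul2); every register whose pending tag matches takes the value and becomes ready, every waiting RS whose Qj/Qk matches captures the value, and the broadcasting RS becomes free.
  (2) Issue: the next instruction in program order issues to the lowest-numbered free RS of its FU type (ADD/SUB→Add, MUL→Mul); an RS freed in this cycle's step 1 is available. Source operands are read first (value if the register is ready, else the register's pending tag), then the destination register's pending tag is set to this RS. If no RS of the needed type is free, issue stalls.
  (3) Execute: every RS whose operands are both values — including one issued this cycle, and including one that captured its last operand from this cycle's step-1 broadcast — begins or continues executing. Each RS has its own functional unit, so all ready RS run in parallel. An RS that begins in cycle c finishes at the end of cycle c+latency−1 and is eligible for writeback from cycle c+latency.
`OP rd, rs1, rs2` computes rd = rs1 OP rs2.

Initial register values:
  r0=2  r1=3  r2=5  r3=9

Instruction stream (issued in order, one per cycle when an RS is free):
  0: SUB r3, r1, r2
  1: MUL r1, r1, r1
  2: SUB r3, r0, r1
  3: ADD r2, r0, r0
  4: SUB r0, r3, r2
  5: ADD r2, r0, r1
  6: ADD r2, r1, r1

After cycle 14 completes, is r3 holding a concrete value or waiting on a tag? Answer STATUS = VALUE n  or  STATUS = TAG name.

STATUS = VALUE -7

  c1: issue SUB r3<-Add1  regs: r0:2,r1:3,r2:5,r3:Add1
  c2: issue MUL r1<-Mul1  regs: r0:2,r1:Mul1,r2:5,r3:Add1
  c3: CDB Add1=-2; issue SUB r3<-Add1  regs: r0:2,r1:Mul1,r2:5,r3:Add1
  c4: issue ADD r2<-Add2  regs: r0:2,r1:Mul1,r2:Add2,r3:Add1
  c5: stall  regs: r0:2,r1:Mul1,r2:Add2,r3:Add1
  c6: CDB Add2=4; issue SUB r0<-Add2  regs: r0:Add2,r1:Mul1,r2:4,r3:Add1
  c7: CDB Mul1=9; stall  regs: r0:Add2,r1:9,r2:4,r3:Add1
  c8: stall  regs: r0:Add2,r1:9,r2:4,r3:Add1
  c9: CDB Add1=-7; issue ADD r2<-Add1  regs: r0:Add2,r1:9,r2:Add1,r3:-7
  c10: stall  regs: r0:Add2,r1:9,r2:Add1,r3:-7
  c11: CDB Add2=-11; issue ADD r2<-Add2  regs: r0:-11,r1:9,r2:Add2,r3:-7
  c12: -  regs: r0:-11,r1:9,r2:Add2,r3:-7
  c13: CDB Add1=-2  regs: r0:-11,r1:9,r2:Add2,r3:-7
  c14: CDB Add2=18  regs: r0:-11,r1:9,r2:18,r3:-7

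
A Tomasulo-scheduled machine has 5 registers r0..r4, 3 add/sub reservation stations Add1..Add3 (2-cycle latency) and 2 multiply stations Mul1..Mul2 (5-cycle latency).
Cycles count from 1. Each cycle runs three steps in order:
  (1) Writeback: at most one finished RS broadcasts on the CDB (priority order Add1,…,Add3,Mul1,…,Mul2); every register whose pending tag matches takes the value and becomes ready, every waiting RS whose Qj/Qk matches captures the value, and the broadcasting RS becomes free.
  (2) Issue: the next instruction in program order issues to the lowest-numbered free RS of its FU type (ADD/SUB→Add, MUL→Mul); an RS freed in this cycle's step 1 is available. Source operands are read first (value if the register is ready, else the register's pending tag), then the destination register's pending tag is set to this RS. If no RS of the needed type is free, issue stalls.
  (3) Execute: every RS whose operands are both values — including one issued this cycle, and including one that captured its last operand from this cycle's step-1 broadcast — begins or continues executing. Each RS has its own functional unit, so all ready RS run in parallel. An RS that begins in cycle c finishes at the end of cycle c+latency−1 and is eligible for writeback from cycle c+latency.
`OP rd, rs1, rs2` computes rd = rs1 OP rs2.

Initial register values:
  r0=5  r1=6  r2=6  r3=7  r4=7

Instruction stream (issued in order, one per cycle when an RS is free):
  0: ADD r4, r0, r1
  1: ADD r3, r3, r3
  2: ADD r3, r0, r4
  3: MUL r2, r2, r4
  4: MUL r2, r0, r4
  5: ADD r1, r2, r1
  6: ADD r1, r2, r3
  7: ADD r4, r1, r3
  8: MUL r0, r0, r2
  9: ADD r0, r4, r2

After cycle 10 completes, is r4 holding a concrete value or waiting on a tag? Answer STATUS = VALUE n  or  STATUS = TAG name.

STATUS = TAG Add3

c1: issue ADD r4<-Add1 | r0:5,r1:6,r2:6,r3:7,r4:Add1
c2: issue ADD r3<-Add2 | r0:5,r1:6,r2:6,r3:Add2,r4:Add1
c3: CDB Add1=11; issue ADD r3<-Add1 | r0:5,r1:6,r2:6,r3:Add1,r4:11
c4: CDB Add2=14; issue MUL r2<-Mul1 | r0:5,r1:6,r2:Mul1,r3:Add1,r4:11
c5: CDB Add1=16; issue MUL r2<-Mul2 | r0:5,r1:6,r2:Mul2,r3:16,r4:11
c6: issue ADD r1<-Add1 | r0:5,r1:Add1,r2:Mul2,r3:16,r4:11
c7: issue ADD r1<-Add2 | r0:5,r1:Add2,r2:Mul2,r3:16,r4:11
c8: issue ADD r4<-Add3 | r0:5,r1:Add2,r2:Mul2,r3:16,r4:Add3
c9: CDB Mul1=66; issue MUL r0<-Mul1 | r0:Mul1,r1:Add2,r2:Mul2,r3:16,r4:Add3
c10: CDB Mul2=55; stall | r0:Mul1,r1:Add2,r2:55,r3:16,r4:Add3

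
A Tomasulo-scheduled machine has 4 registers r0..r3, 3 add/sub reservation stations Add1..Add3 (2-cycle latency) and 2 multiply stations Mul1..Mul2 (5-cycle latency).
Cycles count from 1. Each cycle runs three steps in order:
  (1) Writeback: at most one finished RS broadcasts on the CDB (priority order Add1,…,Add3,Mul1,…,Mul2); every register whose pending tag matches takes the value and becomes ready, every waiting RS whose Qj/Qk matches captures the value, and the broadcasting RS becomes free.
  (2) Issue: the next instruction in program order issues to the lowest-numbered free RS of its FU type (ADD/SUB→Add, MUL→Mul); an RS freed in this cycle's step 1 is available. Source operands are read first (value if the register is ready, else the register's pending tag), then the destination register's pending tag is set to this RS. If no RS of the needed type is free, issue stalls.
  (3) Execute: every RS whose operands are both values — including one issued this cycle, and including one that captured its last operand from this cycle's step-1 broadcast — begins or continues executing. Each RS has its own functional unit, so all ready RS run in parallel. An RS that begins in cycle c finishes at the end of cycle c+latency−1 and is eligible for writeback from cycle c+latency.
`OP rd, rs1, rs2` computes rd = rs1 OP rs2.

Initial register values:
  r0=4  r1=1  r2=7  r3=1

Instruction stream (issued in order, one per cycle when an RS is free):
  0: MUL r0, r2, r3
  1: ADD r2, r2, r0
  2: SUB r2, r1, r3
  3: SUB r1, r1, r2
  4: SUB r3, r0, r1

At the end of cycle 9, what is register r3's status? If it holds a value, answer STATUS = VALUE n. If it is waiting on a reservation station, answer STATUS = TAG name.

c1: issue MUL r0<-Mul1 | r0:Mul1,r1:1,r2:7,r3:1
c2: issue ADD r2<-Add1 | r0:Mul1,r1:1,r2:Add1,r3:1
c3: issue SUB r2<-Add2 | r0:Mul1,r1:1,r2:Add2,r3:1
c4: issue SUB r1<-Add3 | r0:Mul1,r1:Add3,r2:Add2,r3:1
c5: CDB Add2=0; issue SUB r3<-Add2 | r0:Mul1,r1:Add3,r2:0,r3:Add2
c6: CDB Mul1=7 | r0:7,r1:Add3,r2:0,r3:Add2
c7: CDB Add3=1 | r0:7,r1:1,r2:0,r3:Add2
c8: CDB Add1=14 | r0:7,r1:1,r2:0,r3:Add2
c9: CDB Add2=6 | r0:7,r1:1,r2:0,r3:6

STATUS = VALUE 6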